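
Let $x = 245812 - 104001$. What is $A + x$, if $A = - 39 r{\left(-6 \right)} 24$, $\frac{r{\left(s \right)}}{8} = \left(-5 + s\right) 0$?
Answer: $141811$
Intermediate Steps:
$r{\left(s \right)} = 0$ ($r{\left(s \right)} = 8 \left(-5 + s\right) 0 = 8 \cdot 0 = 0$)
$x = 141811$
$A = 0$ ($A = \left(-39\right) 0 \cdot 24 = 0 \cdot 24 = 0$)
$A + x = 0 + 141811 = 141811$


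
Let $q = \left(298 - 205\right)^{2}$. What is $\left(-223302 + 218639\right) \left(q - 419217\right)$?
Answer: $1914478584$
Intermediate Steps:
$q = 8649$ ($q = 93^{2} = 8649$)
$\left(-223302 + 218639\right) \left(q - 419217\right) = \left(-223302 + 218639\right) \left(8649 - 419217\right) = \left(-4663\right) \left(-410568\right) = 1914478584$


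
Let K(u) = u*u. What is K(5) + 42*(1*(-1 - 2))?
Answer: -101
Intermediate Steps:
K(u) = u**2
K(5) + 42*(1*(-1 - 2)) = 5**2 + 42*(1*(-1 - 2)) = 25 + 42*(1*(-3)) = 25 + 42*(-3) = 25 - 126 = -101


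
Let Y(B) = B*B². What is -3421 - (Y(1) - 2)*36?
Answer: -3385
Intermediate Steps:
Y(B) = B³
-3421 - (Y(1) - 2)*36 = -3421 - (1³ - 2)*36 = -3421 - (1 - 2)*36 = -3421 - (-1)*36 = -3421 - 1*(-36) = -3421 + 36 = -3385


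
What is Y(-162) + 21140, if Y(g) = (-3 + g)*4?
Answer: 20480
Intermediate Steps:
Y(g) = -12 + 4*g
Y(-162) + 21140 = (-12 + 4*(-162)) + 21140 = (-12 - 648) + 21140 = -660 + 21140 = 20480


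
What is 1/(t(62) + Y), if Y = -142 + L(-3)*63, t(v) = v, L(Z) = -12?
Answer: -1/836 ≈ -0.0011962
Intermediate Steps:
Y = -898 (Y = -142 - 12*63 = -142 - 756 = -898)
1/(t(62) + Y) = 1/(62 - 898) = 1/(-836) = -1/836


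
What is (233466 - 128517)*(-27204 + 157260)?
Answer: 13649247144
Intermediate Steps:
(233466 - 128517)*(-27204 + 157260) = 104949*130056 = 13649247144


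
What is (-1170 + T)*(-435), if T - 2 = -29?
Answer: 520695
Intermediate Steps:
T = -27 (T = 2 - 29 = -27)
(-1170 + T)*(-435) = (-1170 - 27)*(-435) = -1197*(-435) = 520695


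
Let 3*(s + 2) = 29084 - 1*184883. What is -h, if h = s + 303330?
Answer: -251395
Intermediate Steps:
s = -51935 (s = -2 + (29084 - 1*184883)/3 = -2 + (29084 - 184883)/3 = -2 + (⅓)*(-155799) = -2 - 51933 = -51935)
h = 251395 (h = -51935 + 303330 = 251395)
-h = -1*251395 = -251395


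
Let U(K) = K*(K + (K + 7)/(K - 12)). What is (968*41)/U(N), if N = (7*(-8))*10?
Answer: 1418846/11191845 ≈ 0.12678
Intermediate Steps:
N = -560 (N = -56*10 = -560)
U(K) = K*(K + (7 + K)/(-12 + K))
(968*41)/U(N) = (968*41)/((-560*(7 + (-560)² - 11*(-560))/(-12 - 560))) = 39688/((-560*(7 + 313600 + 6160)/(-572))) = 39688/((-560*(-1/572)*319767)) = 39688/(44767380/143) = 39688*(143/44767380) = 1418846/11191845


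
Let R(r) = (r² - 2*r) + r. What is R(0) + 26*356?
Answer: 9256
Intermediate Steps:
R(r) = r² - r
R(0) + 26*356 = 0*(-1 + 0) + 26*356 = 0*(-1) + 9256 = 0 + 9256 = 9256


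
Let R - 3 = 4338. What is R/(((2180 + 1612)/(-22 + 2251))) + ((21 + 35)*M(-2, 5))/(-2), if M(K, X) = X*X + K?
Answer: 2411347/1264 ≈ 1907.7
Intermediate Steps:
M(K, X) = K + X² (M(K, X) = X² + K = K + X²)
R = 4341 (R = 3 + 4338 = 4341)
R/(((2180 + 1612)/(-22 + 2251))) + ((21 + 35)*M(-2, 5))/(-2) = 4341/(((2180 + 1612)/(-22 + 2251))) + ((21 + 35)*(-2 + 5²))/(-2) = 4341/((3792/2229)) + (56*(-2 + 25))*(-½) = 4341/((3792*(1/2229))) + (56*23)*(-½) = 4341/(1264/743) + 1288*(-½) = 4341*(743/1264) - 644 = 3225363/1264 - 644 = 2411347/1264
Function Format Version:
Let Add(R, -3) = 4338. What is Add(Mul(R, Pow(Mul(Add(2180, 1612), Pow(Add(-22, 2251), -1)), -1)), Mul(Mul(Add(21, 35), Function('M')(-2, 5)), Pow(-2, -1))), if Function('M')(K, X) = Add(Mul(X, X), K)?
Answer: Rational(2411347, 1264) ≈ 1907.7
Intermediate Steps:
Function('M')(K, X) = Add(K, Pow(X, 2)) (Function('M')(K, X) = Add(Pow(X, 2), K) = Add(K, Pow(X, 2)))
R = 4341 (R = Add(3, 4338) = 4341)
Add(Mul(R, Pow(Mul(Add(2180, 1612), Pow(Add(-22, 2251), -1)), -1)), Mul(Mul(Add(21, 35), Function('M')(-2, 5)), Pow(-2, -1))) = Add(Mul(4341, Pow(Mul(Add(2180, 1612), Pow(Add(-22, 2251), -1)), -1)), Mul(Mul(Add(21, 35), Add(-2, Pow(5, 2))), Pow(-2, -1))) = Add(Mul(4341, Pow(Mul(3792, Pow(2229, -1)), -1)), Mul(Mul(56, Add(-2, 25)), Rational(-1, 2))) = Add(Mul(4341, Pow(Mul(3792, Rational(1, 2229)), -1)), Mul(Mul(56, 23), Rational(-1, 2))) = Add(Mul(4341, Pow(Rational(1264, 743), -1)), Mul(1288, Rational(-1, 2))) = Add(Mul(4341, Rational(743, 1264)), -644) = Add(Rational(3225363, 1264), -644) = Rational(2411347, 1264)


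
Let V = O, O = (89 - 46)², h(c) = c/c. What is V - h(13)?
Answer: 1848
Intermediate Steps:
h(c) = 1
O = 1849 (O = 43² = 1849)
V = 1849
V - h(13) = 1849 - 1*1 = 1849 - 1 = 1848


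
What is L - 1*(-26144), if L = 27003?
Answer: 53147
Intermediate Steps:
L - 1*(-26144) = 27003 - 1*(-26144) = 27003 + 26144 = 53147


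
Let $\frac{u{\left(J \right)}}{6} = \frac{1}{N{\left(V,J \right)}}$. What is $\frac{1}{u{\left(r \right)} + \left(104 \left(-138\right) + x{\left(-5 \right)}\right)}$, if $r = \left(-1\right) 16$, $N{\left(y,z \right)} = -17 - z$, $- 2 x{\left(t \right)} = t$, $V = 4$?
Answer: $- \frac{2}{28711} \approx -6.966 \cdot 10^{-5}$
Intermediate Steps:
$x{\left(t \right)} = - \frac{t}{2}$
$r = -16$
$u{\left(J \right)} = \frac{6}{-17 - J}$
$\frac{1}{u{\left(r \right)} + \left(104 \left(-138\right) + x{\left(-5 \right)}\right)} = \frac{1}{- \frac{6}{17 - 16} + \left(104 \left(-138\right) - - \frac{5}{2}\right)} = \frac{1}{- \frac{6}{1} + \left(-14352 + \frac{5}{2}\right)} = \frac{1}{\left(-6\right) 1 - \frac{28699}{2}} = \frac{1}{-6 - \frac{28699}{2}} = \frac{1}{- \frac{28711}{2}} = - \frac{2}{28711}$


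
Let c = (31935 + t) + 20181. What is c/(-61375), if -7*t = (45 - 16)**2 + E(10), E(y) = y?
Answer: -363961/429625 ≈ -0.84716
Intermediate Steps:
t = -851/7 (t = -((45 - 16)**2 + 10)/7 = -(29**2 + 10)/7 = -(841 + 10)/7 = -1/7*851 = -851/7 ≈ -121.57)
c = 363961/7 (c = (31935 - 851/7) + 20181 = 222694/7 + 20181 = 363961/7 ≈ 51994.)
c/(-61375) = (363961/7)/(-61375) = (363961/7)*(-1/61375) = -363961/429625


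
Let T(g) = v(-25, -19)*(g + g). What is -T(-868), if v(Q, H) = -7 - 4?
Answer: -19096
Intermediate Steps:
v(Q, H) = -11
T(g) = -22*g (T(g) = -11*(g + g) = -22*g)
-T(-868) = -(-22)*(-868) = -1*19096 = -19096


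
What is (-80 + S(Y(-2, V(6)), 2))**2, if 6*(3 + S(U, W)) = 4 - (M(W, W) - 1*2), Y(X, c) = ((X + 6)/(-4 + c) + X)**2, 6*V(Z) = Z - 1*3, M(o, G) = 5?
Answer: 247009/36 ≈ 6861.4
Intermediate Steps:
V(Z) = -1/2 + Z/6 (V(Z) = (Z - 1*3)/6 = (Z - 3)/6 = (-3 + Z)/6 = -1/2 + Z/6)
Y(X, c) = (X + (6 + X)/(-4 + c))**2 (Y(X, c) = ((6 + X)/(-4 + c) + X)**2 = (X + (6 + X)/(-4 + c))**2)
S(U, W) = -17/6 (S(U, W) = -3 + (4 - (5 - 1*2))/6 = -3 + (4 - (5 - 2))/6 = -3 + (4 - 1*3)/6 = -3 + (4 - 3)/6 = -3 + (1/6)*1 = -3 + 1/6 = -17/6)
(-80 + S(Y(-2, V(6)), 2))**2 = (-80 - 17/6)**2 = (-497/6)**2 = 247009/36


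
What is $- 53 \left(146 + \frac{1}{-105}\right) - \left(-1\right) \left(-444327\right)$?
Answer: $- \frac{47466772}{105} \approx -4.5206 \cdot 10^{5}$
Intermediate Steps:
$- 53 \left(146 + \frac{1}{-105}\right) - \left(-1\right) \left(-444327\right) = - 53 \left(146 - \frac{1}{105}\right) - 444327 = \left(-53\right) \frac{15329}{105} - 444327 = - \frac{812437}{105} - 444327 = - \frac{47466772}{105}$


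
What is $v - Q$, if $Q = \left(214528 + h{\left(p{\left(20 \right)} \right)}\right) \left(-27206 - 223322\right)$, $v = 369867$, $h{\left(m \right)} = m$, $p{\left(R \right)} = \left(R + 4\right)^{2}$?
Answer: $53889944779$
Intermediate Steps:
$p{\left(R \right)} = \left(4 + R\right)^{2}$
$Q = -53889574912$ ($Q = \left(214528 + \left(4 + 20\right)^{2}\right) \left(-27206 - 223322\right) = \left(214528 + 24^{2}\right) \left(-250528\right) = \left(214528 + 576\right) \left(-250528\right) = 215104 \left(-250528\right) = -53889574912$)
$v - Q = 369867 - -53889574912 = 369867 + 53889574912 = 53889944779$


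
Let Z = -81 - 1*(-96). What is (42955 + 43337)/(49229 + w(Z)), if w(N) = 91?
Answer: 2397/1370 ≈ 1.7496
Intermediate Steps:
Z = 15 (Z = -81 + 96 = 15)
(42955 + 43337)/(49229 + w(Z)) = (42955 + 43337)/(49229 + 91) = 86292/49320 = 86292*(1/49320) = 2397/1370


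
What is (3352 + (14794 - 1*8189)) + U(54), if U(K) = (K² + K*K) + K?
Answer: 15843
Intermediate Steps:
U(K) = K + 2*K² (U(K) = (K² + K²) + K = 2*K² + K = K + 2*K²)
(3352 + (14794 - 1*8189)) + U(54) = (3352 + (14794 - 1*8189)) + 54*(1 + 2*54) = (3352 + (14794 - 8189)) + 54*(1 + 108) = (3352 + 6605) + 54*109 = 9957 + 5886 = 15843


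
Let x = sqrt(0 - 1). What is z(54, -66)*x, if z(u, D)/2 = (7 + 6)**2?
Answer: 338*I ≈ 338.0*I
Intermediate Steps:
z(u, D) = 338 (z(u, D) = 2*(7 + 6)**2 = 2*13**2 = 2*169 = 338)
x = I (x = sqrt(-1) = I ≈ 1.0*I)
z(54, -66)*x = 338*I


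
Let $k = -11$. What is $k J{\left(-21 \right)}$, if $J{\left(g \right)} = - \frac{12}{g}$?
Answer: $- \frac{44}{7} \approx -6.2857$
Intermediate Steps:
$k J{\left(-21 \right)} = - 11 \left(- \frac{12}{-21}\right) = - 11 \left(\left(-12\right) \left(- \frac{1}{21}\right)\right) = \left(-11\right) \frac{4}{7} = - \frac{44}{7}$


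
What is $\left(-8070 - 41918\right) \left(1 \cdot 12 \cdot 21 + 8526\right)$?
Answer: $-438794664$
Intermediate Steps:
$\left(-8070 - 41918\right) \left(1 \cdot 12 \cdot 21 + 8526\right) = - 49988 \left(12 \cdot 21 + 8526\right) = - 49988 \left(252 + 8526\right) = \left(-49988\right) 8778 = -438794664$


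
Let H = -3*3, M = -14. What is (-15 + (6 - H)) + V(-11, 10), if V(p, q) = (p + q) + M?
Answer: -15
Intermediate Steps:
H = -9
V(p, q) = -14 + p + q (V(p, q) = (p + q) - 14 = -14 + p + q)
(-15 + (6 - H)) + V(-11, 10) = (-15 + (6 - 1*(-9))) + (-14 - 11 + 10) = (-15 + (6 + 9)) - 15 = (-15 + 15) - 15 = 0 - 15 = -15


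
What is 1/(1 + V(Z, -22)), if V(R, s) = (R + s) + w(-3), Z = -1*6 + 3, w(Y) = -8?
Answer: -1/32 ≈ -0.031250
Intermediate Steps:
Z = -3 (Z = -6 + 3 = -3)
V(R, s) = -8 + R + s (V(R, s) = (R + s) - 8 = -8 + R + s)
1/(1 + V(Z, -22)) = 1/(1 + (-8 - 3 - 22)) = 1/(1 - 33) = 1/(-32) = -1/32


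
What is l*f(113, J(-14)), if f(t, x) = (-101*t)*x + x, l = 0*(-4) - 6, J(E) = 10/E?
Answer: -342360/7 ≈ -48909.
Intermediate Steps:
l = -6 (l = 0 - 6 = -6)
f(t, x) = x - 101*t*x (f(t, x) = -101*t*x + x = x - 101*t*x)
l*f(113, J(-14)) = -6*10/(-14)*(1 - 101*113) = -6*10*(-1/14)*(1 - 11413) = -(-30)*(-11412)/7 = -6*57060/7 = -342360/7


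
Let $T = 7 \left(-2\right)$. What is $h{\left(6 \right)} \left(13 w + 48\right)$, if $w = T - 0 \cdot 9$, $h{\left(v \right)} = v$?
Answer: $-804$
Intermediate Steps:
$T = -14$
$w = -14$ ($w = -14 - 0 \cdot 9 = -14 - 0 = -14 + 0 = -14$)
$h{\left(6 \right)} \left(13 w + 48\right) = 6 \left(13 \left(-14\right) + 48\right) = 6 \left(-182 + 48\right) = 6 \left(-134\right) = -804$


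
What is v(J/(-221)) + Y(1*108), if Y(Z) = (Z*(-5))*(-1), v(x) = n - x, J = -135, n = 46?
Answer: 129371/221 ≈ 585.39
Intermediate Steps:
v(x) = 46 - x
Y(Z) = 5*Z (Y(Z) = -5*Z*(-1) = 5*Z)
v(J/(-221)) + Y(1*108) = (46 - (-135)/(-221)) + 5*(1*108) = (46 - (-135)*(-1)/221) + 5*108 = (46 - 1*135/221) + 540 = (46 - 135/221) + 540 = 10031/221 + 540 = 129371/221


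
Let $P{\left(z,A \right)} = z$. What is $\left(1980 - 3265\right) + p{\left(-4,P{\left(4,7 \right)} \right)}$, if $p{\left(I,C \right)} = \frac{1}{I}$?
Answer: $- \frac{5141}{4} \approx -1285.3$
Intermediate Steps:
$\left(1980 - 3265\right) + p{\left(-4,P{\left(4,7 \right)} \right)} = \left(1980 - 3265\right) + \frac{1}{-4} = -1285 - \frac{1}{4} = - \frac{5141}{4}$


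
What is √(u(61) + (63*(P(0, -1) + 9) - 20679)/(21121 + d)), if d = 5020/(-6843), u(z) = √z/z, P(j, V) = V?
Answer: √(-74244739081071291075 + 1274153345489093629*√61)/8816084963 ≈ 0.90951*I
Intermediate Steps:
u(z) = z^(-½)
d = -5020/6843 (d = 5020*(-1/6843) = -5020/6843 ≈ -0.73360)
√(u(61) + (63*(P(0, -1) + 9) - 20679)/(21121 + d)) = √(61^(-½) + (63*(-1 + 9) - 20679)/(21121 - 5020/6843)) = √(√61/61 + (63*8 - 20679)/(144525983/6843)) = √(√61/61 + (504 - 20679)*(6843/144525983)) = √(√61/61 - 20175*6843/144525983) = √(√61/61 - 138057525/144525983) = √(-138057525/144525983 + √61/61)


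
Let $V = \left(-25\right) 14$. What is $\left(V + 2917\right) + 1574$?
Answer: $4141$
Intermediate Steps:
$V = -350$
$\left(V + 2917\right) + 1574 = \left(-350 + 2917\right) + 1574 = 2567 + 1574 = 4141$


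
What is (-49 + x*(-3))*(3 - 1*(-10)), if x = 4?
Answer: -793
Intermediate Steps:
(-49 + x*(-3))*(3 - 1*(-10)) = (-49 + 4*(-3))*(3 - 1*(-10)) = (-49 - 12)*(3 + 10) = -61*13 = -793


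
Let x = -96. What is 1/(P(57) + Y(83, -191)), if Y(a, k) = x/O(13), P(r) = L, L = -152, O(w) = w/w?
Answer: -1/248 ≈ -0.0040323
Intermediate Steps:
O(w) = 1
P(r) = -152
Y(a, k) = -96 (Y(a, k) = -96/1 = -96*1 = -96)
1/(P(57) + Y(83, -191)) = 1/(-152 - 96) = 1/(-248) = -1/248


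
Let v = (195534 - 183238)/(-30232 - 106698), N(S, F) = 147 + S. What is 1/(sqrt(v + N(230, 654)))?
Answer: sqrt(1766750074005)/25805157 ≈ 0.051509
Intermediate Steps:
v = -6148/68465 (v = 12296/(-136930) = 12296*(-1/136930) = -6148/68465 ≈ -0.089798)
1/(sqrt(v + N(230, 654))) = 1/(sqrt(-6148/68465 + (147 + 230))) = 1/(sqrt(-6148/68465 + 377)) = 1/(sqrt(25805157/68465)) = 1/(sqrt(1766750074005)/68465) = sqrt(1766750074005)/25805157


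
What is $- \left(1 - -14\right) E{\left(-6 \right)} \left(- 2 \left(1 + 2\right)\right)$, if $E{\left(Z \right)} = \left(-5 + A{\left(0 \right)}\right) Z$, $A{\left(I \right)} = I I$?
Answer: $2700$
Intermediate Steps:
$A{\left(I \right)} = I^{2}$
$E{\left(Z \right)} = - 5 Z$ ($E{\left(Z \right)} = \left(-5 + 0^{2}\right) Z = \left(-5 + 0\right) Z = - 5 Z$)
$- \left(1 - -14\right) E{\left(-6 \right)} \left(- 2 \left(1 + 2\right)\right) = - \left(1 - -14\right) \left(\left(-5\right) \left(-6\right)\right) \left(- 2 \left(1 + 2\right)\right) = - \left(1 + 14\right) 30 \left(\left(-2\right) 3\right) = - 15 \cdot 30 \left(-6\right) = - 450 \left(-6\right) = \left(-1\right) \left(-2700\right) = 2700$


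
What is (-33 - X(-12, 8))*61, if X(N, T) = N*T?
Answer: 3843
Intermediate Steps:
(-33 - X(-12, 8))*61 = (-33 - (-12)*8)*61 = (-33 - 1*(-96))*61 = (-33 + 96)*61 = 63*61 = 3843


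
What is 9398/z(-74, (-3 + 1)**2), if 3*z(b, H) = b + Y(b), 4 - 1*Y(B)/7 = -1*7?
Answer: 9398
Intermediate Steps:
Y(B) = 77 (Y(B) = 28 - (-7)*7 = 28 - 7*(-7) = 28 + 49 = 77)
z(b, H) = 77/3 + b/3 (z(b, H) = (b + 77)/3 = (77 + b)/3 = 77/3 + b/3)
9398/z(-74, (-3 + 1)**2) = 9398/(77/3 + (1/3)*(-74)) = 9398/(77/3 - 74/3) = 9398/1 = 9398*1 = 9398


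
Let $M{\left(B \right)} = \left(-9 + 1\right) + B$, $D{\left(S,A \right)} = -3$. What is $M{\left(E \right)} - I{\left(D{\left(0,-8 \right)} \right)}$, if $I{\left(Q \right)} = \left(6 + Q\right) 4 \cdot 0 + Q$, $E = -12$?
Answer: $-17$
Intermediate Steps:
$I{\left(Q \right)} = Q$ ($I{\left(Q \right)} = \left(24 + 4 Q\right) 0 + Q = 0 + Q = Q$)
$M{\left(B \right)} = -8 + B$
$M{\left(E \right)} - I{\left(D{\left(0,-8 \right)} \right)} = \left(-8 - 12\right) - -3 = -20 + 3 = -17$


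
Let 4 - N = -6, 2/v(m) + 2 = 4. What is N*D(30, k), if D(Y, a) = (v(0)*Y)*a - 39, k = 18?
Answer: 5010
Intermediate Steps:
v(m) = 1 (v(m) = 2/(-2 + 4) = 2/2 = 2*(½) = 1)
D(Y, a) = -39 + Y*a (D(Y, a) = (1*Y)*a - 39 = Y*a - 39 = -39 + Y*a)
N = 10 (N = 4 - 1*(-6) = 4 + 6 = 10)
N*D(30, k) = 10*(-39 + 30*18) = 10*(-39 + 540) = 10*501 = 5010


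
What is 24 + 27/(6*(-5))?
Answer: 231/10 ≈ 23.100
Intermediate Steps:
24 + 27/(6*(-5)) = 24 + 27/(-30) = 24 - 1/30*27 = 24 - 9/10 = 231/10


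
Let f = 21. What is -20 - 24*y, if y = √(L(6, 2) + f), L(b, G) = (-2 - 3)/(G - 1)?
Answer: -116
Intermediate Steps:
L(b, G) = -5/(-1 + G)
y = 4 (y = √(-5/(-1 + 2) + 21) = √(-5/1 + 21) = √(-5*1 + 21) = √(-5 + 21) = √16 = 4)
-20 - 24*y = -20 - 24*4 = -20 - 96 = -116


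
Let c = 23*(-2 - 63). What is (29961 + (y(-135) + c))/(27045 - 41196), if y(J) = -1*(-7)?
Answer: -9491/4717 ≈ -2.0121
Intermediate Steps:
y(J) = 7
c = -1495 (c = 23*(-65) = -1495)
(29961 + (y(-135) + c))/(27045 - 41196) = (29961 + (7 - 1495))/(27045 - 41196) = (29961 - 1488)/(-14151) = 28473*(-1/14151) = -9491/4717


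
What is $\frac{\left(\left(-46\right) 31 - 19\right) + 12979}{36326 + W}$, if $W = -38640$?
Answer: $- \frac{5767}{1157} \approx -4.9844$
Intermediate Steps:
$\frac{\left(\left(-46\right) 31 - 19\right) + 12979}{36326 + W} = \frac{\left(\left(-46\right) 31 - 19\right) + 12979}{36326 - 38640} = \frac{\left(-1426 - 19\right) + 12979}{-2314} = \left(-1445 + 12979\right) \left(- \frac{1}{2314}\right) = 11534 \left(- \frac{1}{2314}\right) = - \frac{5767}{1157}$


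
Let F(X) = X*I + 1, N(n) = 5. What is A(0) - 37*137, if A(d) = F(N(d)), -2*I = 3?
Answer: -10151/2 ≈ -5075.5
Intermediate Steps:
I = -3/2 (I = -½*3 = -3/2 ≈ -1.5000)
F(X) = 1 - 3*X/2 (F(X) = X*(-3/2) + 1 = -3*X/2 + 1 = 1 - 3*X/2)
A(d) = -13/2 (A(d) = 1 - 3/2*5 = 1 - 15/2 = -13/2)
A(0) - 37*137 = -13/2 - 37*137 = -13/2 - 5069 = -10151/2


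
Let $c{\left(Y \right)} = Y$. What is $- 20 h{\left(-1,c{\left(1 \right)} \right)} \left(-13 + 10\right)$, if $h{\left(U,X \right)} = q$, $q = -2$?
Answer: $-120$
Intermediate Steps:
$h{\left(U,X \right)} = -2$
$- 20 h{\left(-1,c{\left(1 \right)} \right)} \left(-13 + 10\right) = \left(-20\right) \left(-2\right) \left(-13 + 10\right) = 40 \left(-3\right) = -120$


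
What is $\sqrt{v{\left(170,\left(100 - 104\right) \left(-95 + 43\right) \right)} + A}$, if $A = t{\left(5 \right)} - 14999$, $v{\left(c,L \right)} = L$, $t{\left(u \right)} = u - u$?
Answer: $i \sqrt{14791} \approx 121.62 i$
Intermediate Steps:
$t{\left(u \right)} = 0$
$A = -14999$ ($A = 0 - 14999 = -14999$)
$\sqrt{v{\left(170,\left(100 - 104\right) \left(-95 + 43\right) \right)} + A} = \sqrt{\left(100 - 104\right) \left(-95 + 43\right) - 14999} = \sqrt{\left(-4\right) \left(-52\right) - 14999} = \sqrt{208 - 14999} = \sqrt{-14791} = i \sqrt{14791}$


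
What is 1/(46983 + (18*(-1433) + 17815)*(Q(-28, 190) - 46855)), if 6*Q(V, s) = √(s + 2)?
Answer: 280427271/104852605506018824 + 7979*√3/104852605506018824 ≈ 2.6746e-9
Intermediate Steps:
Q(V, s) = √(2 + s)/6 (Q(V, s) = √(s + 2)/6 = √(2 + s)/6)
1/(46983 + (18*(-1433) + 17815)*(Q(-28, 190) - 46855)) = 1/(46983 + (18*(-1433) + 17815)*(√(2 + 190)/6 - 46855)) = 1/(46983 + (-25794 + 17815)*(√192/6 - 46855)) = 1/(46983 - 7979*((8*√3)/6 - 46855)) = 1/(46983 - 7979*(4*√3/3 - 46855)) = 1/(46983 - 7979*(-46855 + 4*√3/3)) = 1/(46983 + (373856045 - 31916*√3/3)) = 1/(373903028 - 31916*√3/3)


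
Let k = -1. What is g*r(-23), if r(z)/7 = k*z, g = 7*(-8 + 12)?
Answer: 4508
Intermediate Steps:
g = 28 (g = 7*4 = 28)
r(z) = -7*z (r(z) = 7*(-z) = -7*z)
g*r(-23) = 28*(-7*(-23)) = 28*161 = 4508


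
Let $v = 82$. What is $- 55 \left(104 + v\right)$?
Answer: $-10230$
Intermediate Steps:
$- 55 \left(104 + v\right) = - 55 \left(104 + 82\right) = \left(-55\right) 186 = -10230$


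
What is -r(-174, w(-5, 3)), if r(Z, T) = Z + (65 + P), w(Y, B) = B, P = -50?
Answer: 159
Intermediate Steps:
r(Z, T) = 15 + Z (r(Z, T) = Z + (65 - 50) = Z + 15 = 15 + Z)
-r(-174, w(-5, 3)) = -(15 - 174) = -1*(-159) = 159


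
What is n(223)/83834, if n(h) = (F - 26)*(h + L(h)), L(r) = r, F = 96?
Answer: 15610/41917 ≈ 0.37240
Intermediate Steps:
n(h) = 140*h (n(h) = (96 - 26)*(h + h) = 70*(2*h) = 140*h)
n(223)/83834 = (140*223)/83834 = 31220*(1/83834) = 15610/41917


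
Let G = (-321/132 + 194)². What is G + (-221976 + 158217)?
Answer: -52389383/1936 ≈ -27061.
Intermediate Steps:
G = 71048041/1936 (G = (-321*1/132 + 194)² = (-107/44 + 194)² = (8429/44)² = 71048041/1936 ≈ 36698.)
G + (-221976 + 158217) = 71048041/1936 + (-221976 + 158217) = 71048041/1936 - 63759 = -52389383/1936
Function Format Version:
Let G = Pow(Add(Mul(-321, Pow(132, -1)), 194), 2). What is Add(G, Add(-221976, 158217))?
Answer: Rational(-52389383, 1936) ≈ -27061.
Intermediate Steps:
G = Rational(71048041, 1936) (G = Pow(Add(Mul(-321, Rational(1, 132)), 194), 2) = Pow(Add(Rational(-107, 44), 194), 2) = Pow(Rational(8429, 44), 2) = Rational(71048041, 1936) ≈ 36698.)
Add(G, Add(-221976, 158217)) = Add(Rational(71048041, 1936), Add(-221976, 158217)) = Add(Rational(71048041, 1936), -63759) = Rational(-52389383, 1936)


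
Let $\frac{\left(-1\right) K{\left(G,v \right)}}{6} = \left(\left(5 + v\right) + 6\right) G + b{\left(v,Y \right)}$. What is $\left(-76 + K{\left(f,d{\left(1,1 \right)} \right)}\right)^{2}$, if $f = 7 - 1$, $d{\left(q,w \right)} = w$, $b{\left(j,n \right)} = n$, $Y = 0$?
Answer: $258064$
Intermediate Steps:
$f = 6$ ($f = 7 - 1 = 6$)
$K{\left(G,v \right)} = - 6 G \left(11 + v\right)$ ($K{\left(G,v \right)} = - 6 \left(\left(\left(5 + v\right) + 6\right) G + 0\right) = - 6 \left(\left(11 + v\right) G + 0\right) = - 6 \left(G \left(11 + v\right) + 0\right) = - 6 G \left(11 + v\right)$)
$\left(-76 + K{\left(f,d{\left(1,1 \right)} \right)}\right)^{2} = \left(-76 + 6 \cdot 6 \left(-11 - 1\right)\right)^{2} = \left(-76 + 6 \cdot 6 \left(-12\right)\right)^{2} = \left(-76 - 432\right)^{2} = \left(-508\right)^{2} = 258064$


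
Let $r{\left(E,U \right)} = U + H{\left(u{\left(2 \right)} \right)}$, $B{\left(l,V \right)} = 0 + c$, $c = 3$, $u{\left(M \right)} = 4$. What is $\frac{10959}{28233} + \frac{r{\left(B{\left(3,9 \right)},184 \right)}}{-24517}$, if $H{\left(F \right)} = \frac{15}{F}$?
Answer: $\frac{351174743}{922917948} \approx 0.3805$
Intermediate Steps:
$B{\left(l,V \right)} = 3$ ($B{\left(l,V \right)} = 0 + 3 = 3$)
$r{\left(E,U \right)} = \frac{15}{4} + U$ ($r{\left(E,U \right)} = U + \frac{15}{4} = \frac{15}{4} + U$)
$\frac{10959}{28233} + \frac{r{\left(B{\left(3,9 \right)},184 \right)}}{-24517} = \frac{10959}{28233} + \frac{\frac{15}{4} + 184}{-24517} = 10959 \cdot \frac{1}{28233} + \frac{751}{4} \left(- \frac{1}{24517}\right) = \frac{3653}{9411} - \frac{751}{98068} = \frac{351174743}{922917948}$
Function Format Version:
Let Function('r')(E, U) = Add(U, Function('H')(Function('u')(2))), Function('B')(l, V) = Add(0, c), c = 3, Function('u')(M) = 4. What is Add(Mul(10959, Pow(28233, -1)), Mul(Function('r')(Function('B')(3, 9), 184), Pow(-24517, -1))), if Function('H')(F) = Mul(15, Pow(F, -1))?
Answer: Rational(351174743, 922917948) ≈ 0.38050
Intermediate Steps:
Function('B')(l, V) = 3 (Function('B')(l, V) = Add(0, 3) = 3)
Function('r')(E, U) = Add(Rational(15, 4), U) (Function('r')(E, U) = Add(U, Mul(15, Pow(4, -1))) = Add(U, Mul(15, Rational(1, 4))) = Add(U, Rational(15, 4)) = Add(Rational(15, 4), U))
Add(Mul(10959, Pow(28233, -1)), Mul(Function('r')(Function('B')(3, 9), 184), Pow(-24517, -1))) = Add(Mul(10959, Pow(28233, -1)), Mul(Add(Rational(15, 4), 184), Pow(-24517, -1))) = Add(Mul(10959, Rational(1, 28233)), Mul(Rational(751, 4), Rational(-1, 24517))) = Add(Rational(3653, 9411), Rational(-751, 98068)) = Rational(351174743, 922917948)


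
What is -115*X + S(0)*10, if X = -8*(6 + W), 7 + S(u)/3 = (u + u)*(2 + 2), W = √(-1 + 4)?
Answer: 5310 + 920*√3 ≈ 6903.5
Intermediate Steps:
W = √3 ≈ 1.7320
S(u) = -21 + 24*u (S(u) = -21 + 3*((u + u)*(2 + 2)) = -21 + 3*((2*u)*4) = -21 + 3*(8*u) = -21 + 24*u)
X = -48 - 8*√3 (X = -8*(6 + √3) = -48 - 8*√3 ≈ -61.856)
-115*X + S(0)*10 = -115*(-48 - 8*√3) + (-21 + 24*0)*10 = (5520 + 920*√3) + (-21 + 0)*10 = (5520 + 920*√3) - 21*10 = (5520 + 920*√3) - 210 = 5310 + 920*√3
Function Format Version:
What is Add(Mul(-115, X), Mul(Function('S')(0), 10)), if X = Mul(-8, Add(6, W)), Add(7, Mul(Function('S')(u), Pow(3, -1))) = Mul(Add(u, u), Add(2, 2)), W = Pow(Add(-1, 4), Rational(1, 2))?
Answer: Add(5310, Mul(920, Pow(3, Rational(1, 2)))) ≈ 6903.5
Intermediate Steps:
W = Pow(3, Rational(1, 2)) ≈ 1.7320
Function('S')(u) = Add(-21, Mul(24, u)) (Function('S')(u) = Add(-21, Mul(3, Mul(Add(u, u), Add(2, 2)))) = Add(-21, Mul(3, Mul(Mul(2, u), 4))) = Add(-21, Mul(3, Mul(8, u))) = Add(-21, Mul(24, u)))
X = Add(-48, Mul(-8, Pow(3, Rational(1, 2)))) (X = Mul(-8, Add(6, Pow(3, Rational(1, 2)))) = Add(-48, Mul(-8, Pow(3, Rational(1, 2)))) ≈ -61.856)
Add(Mul(-115, X), Mul(Function('S')(0), 10)) = Add(Mul(-115, Add(-48, Mul(-8, Pow(3, Rational(1, 2))))), Mul(Add(-21, Mul(24, 0)), 10)) = Add(Add(5520, Mul(920, Pow(3, Rational(1, 2)))), Mul(Add(-21, 0), 10)) = Add(Add(5520, Mul(920, Pow(3, Rational(1, 2)))), Mul(-21, 10)) = Add(Add(5520, Mul(920, Pow(3, Rational(1, 2)))), -210) = Add(5310, Mul(920, Pow(3, Rational(1, 2))))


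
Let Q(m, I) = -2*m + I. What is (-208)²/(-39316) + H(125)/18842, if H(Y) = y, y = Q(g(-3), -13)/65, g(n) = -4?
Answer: -2649345765/2407574234 ≈ -1.1004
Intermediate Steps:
Q(m, I) = I - 2*m
y = -1/13 (y = (-13 - 2*(-4))/65 = (-13 + 8)*(1/65) = -5*1/65 = -1/13 ≈ -0.076923)
H(Y) = -1/13
(-208)²/(-39316) + H(125)/18842 = (-208)²/(-39316) - 1/13/18842 = 43264*(-1/39316) - 1/13*1/18842 = -10816/9829 - 1/244946 = -2649345765/2407574234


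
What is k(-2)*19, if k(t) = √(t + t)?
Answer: 38*I ≈ 38.0*I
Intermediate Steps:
k(t) = √2*√t (k(t) = √(2*t) = √2*√t)
k(-2)*19 = (√2*√(-2))*19 = (√2*(I*√2))*19 = (2*I)*19 = 38*I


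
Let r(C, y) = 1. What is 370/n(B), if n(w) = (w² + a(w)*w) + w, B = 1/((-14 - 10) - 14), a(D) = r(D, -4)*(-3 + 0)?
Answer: 534280/77 ≈ 6938.7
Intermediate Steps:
a(D) = -3 (a(D) = 1*(-3 + 0) = 1*(-3) = -3)
B = -1/38 (B = 1/(-24 - 14) = 1/(-38) = -1/38 ≈ -0.026316)
n(w) = w² - 2*w (n(w) = (w² - 3*w) + w = w² - 2*w)
370/n(B) = 370/((-(-2 - 1/38)/38)) = 370/((-1/38*(-77/38))) = 370/(77/1444) = 370*(1444/77) = 534280/77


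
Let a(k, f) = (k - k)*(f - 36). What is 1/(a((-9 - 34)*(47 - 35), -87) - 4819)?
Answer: -1/4819 ≈ -0.00020751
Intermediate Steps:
a(k, f) = 0 (a(k, f) = 0*(-36 + f) = 0)
1/(a((-9 - 34)*(47 - 35), -87) - 4819) = 1/(0 - 4819) = 1/(-4819) = -1/4819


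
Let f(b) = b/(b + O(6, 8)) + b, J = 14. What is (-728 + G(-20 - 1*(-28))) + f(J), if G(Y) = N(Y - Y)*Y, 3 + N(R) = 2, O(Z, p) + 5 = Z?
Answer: -10816/15 ≈ -721.07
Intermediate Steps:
O(Z, p) = -5 + Z
N(R) = -1 (N(R) = -3 + 2 = -1)
G(Y) = -Y
f(b) = b + b/(1 + b) (f(b) = b/(b + (-5 + 6)) + b = b/(b + 1) + b = b/(1 + b) + b = b + b/(1 + b))
(-728 + G(-20 - 1*(-28))) + f(J) = (-728 - (-20 - 1*(-28))) + 14*(2 + 14)/(1 + 14) = (-728 - (-20 + 28)) + 14*16/15 = (-728 - 1*8) + 14*(1/15)*16 = (-728 - 8) + 224/15 = -736 + 224/15 = -10816/15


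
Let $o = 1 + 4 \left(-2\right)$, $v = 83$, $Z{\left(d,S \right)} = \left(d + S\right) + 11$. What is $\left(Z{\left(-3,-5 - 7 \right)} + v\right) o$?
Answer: $-553$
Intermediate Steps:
$Z{\left(d,S \right)} = 11 + S + d$ ($Z{\left(d,S \right)} = \left(S + d\right) + 11 = 11 + S + d$)
$o = -7$ ($o = 1 - 8 = -7$)
$\left(Z{\left(-3,-5 - 7 \right)} + v\right) o = \left(\left(11 - 12 - 3\right) + 83\right) \left(-7\right) = \left(-4 + 83\right) \left(-7\right) = 79 \left(-7\right) = -553$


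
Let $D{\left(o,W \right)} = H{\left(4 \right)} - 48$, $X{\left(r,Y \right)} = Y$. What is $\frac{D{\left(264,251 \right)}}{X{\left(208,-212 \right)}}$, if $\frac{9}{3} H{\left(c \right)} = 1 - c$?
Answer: $\frac{49}{212} \approx 0.23113$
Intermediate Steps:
$H{\left(c \right)} = \frac{1}{3} - \frac{c}{3}$ ($H{\left(c \right)} = \frac{1 - c}{3} = \frac{1}{3} - \frac{c}{3}$)
$D{\left(o,W \right)} = -49$ ($D{\left(o,W \right)} = \left(\frac{1}{3} - \frac{4}{3}\right) - 48 = -1 - 48 = -49$)
$\frac{D{\left(264,251 \right)}}{X{\left(208,-212 \right)}} = - \frac{49}{-212} = \left(-49\right) \left(- \frac{1}{212}\right) = \frac{49}{212}$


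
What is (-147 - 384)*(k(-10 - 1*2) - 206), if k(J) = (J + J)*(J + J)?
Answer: -196470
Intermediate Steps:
k(J) = 4*J**2 (k(J) = (2*J)*(2*J) = 4*J**2)
(-147 - 384)*(k(-10 - 1*2) - 206) = (-147 - 384)*(4*(-10 - 1*2)**2 - 206) = -531*(4*(-10 - 2)**2 - 206) = -531*(4*(-12)**2 - 206) = -531*(4*144 - 206) = -531*(576 - 206) = -531*370 = -196470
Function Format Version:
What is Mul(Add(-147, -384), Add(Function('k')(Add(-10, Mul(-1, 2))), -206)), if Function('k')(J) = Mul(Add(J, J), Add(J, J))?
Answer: -196470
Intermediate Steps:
Function('k')(J) = Mul(4, Pow(J, 2)) (Function('k')(J) = Mul(Mul(2, J), Mul(2, J)) = Mul(4, Pow(J, 2)))
Mul(Add(-147, -384), Add(Function('k')(Add(-10, Mul(-1, 2))), -206)) = Mul(Add(-147, -384), Add(Mul(4, Pow(Add(-10, Mul(-1, 2)), 2)), -206)) = Mul(-531, Add(Mul(4, Pow(Add(-10, -2), 2)), -206)) = Mul(-531, Add(Mul(4, Pow(-12, 2)), -206)) = Mul(-531, Add(Mul(4, 144), -206)) = Mul(-531, Add(576, -206)) = Mul(-531, 370) = -196470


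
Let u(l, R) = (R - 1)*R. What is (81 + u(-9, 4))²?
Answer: 8649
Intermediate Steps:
u(l, R) = R*(-1 + R) (u(l, R) = (-1 + R)*R = R*(-1 + R))
(81 + u(-9, 4))² = (81 + 4*(-1 + 4))² = (81 + 4*3)² = (81 + 12)² = 93² = 8649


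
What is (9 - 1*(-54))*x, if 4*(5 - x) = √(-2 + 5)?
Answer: 315 - 63*√3/4 ≈ 287.72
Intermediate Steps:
x = 5 - √3/4 (x = 5 - √(-2 + 5)/4 = 5 - √3/4 ≈ 4.5670)
(9 - 1*(-54))*x = (9 - 1*(-54))*(5 - √3/4) = (9 + 54)*(5 - √3/4) = 63*(5 - √3/4) = 315 - 63*√3/4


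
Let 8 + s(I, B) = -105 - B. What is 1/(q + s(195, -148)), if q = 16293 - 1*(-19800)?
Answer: 1/36128 ≈ 2.7679e-5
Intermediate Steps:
s(I, B) = -113 - B (s(I, B) = -8 + (-105 - B) = -113 - B)
q = 36093 (q = 16293 + 19800 = 36093)
1/(q + s(195, -148)) = 1/(36093 + (-113 - 1*(-148))) = 1/(36093 + (-113 + 148)) = 1/(36093 + 35) = 1/36128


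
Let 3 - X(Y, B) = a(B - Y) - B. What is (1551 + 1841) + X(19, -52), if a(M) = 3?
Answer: 3340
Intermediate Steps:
X(Y, B) = B (X(Y, B) = 3 - (3 - B) = 3 + (-3 + B) = B)
(1551 + 1841) + X(19, -52) = (1551 + 1841) - 52 = 3392 - 52 = 3340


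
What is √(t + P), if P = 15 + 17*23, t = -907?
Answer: I*√501 ≈ 22.383*I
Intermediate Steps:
P = 406 (P = 15 + 391 = 406)
√(t + P) = √(-907 + 406) = √(-501) = I*√501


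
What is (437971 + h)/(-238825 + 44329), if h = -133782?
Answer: -304189/194496 ≈ -1.5640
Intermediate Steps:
(437971 + h)/(-238825 + 44329) = (437971 - 133782)/(-238825 + 44329) = 304189/(-194496) = 304189*(-1/194496) = -304189/194496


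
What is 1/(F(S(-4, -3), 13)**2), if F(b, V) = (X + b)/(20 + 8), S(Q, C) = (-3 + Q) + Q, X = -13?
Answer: 49/36 ≈ 1.3611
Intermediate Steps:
S(Q, C) = -3 + 2*Q
F(b, V) = -13/28 + b/28 (F(b, V) = (-13 + b)/(20 + 8) = (-13 + b)/28 = (-13 + b)*(1/28) = -13/28 + b/28)
1/(F(S(-4, -3), 13)**2) = 1/((-13/28 + (-3 + 2*(-4))/28)**2) = 1/((-13/28 + (-3 - 8)/28)**2) = 1/((-13/28 + (1/28)*(-11))**2) = 1/((-13/28 - 11/28)**2) = 1/((-6/7)**2) = 1/(36/49) = 49/36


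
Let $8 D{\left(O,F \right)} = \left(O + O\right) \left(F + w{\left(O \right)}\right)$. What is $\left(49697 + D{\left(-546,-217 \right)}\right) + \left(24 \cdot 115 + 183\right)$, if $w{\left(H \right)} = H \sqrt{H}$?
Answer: $\frac{164521}{2} + 74529 i \sqrt{546} \approx 82261.0 + 1.7415 \cdot 10^{6} i$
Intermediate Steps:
$w{\left(H \right)} = H^{\frac{3}{2}}$
$D{\left(O,F \right)} = \frac{O \left(F + O^{\frac{3}{2}}\right)}{4}$ ($D{\left(O,F \right)} = \frac{\left(O + O\right) \left(F + O^{\frac{3}{2}}\right)}{8} = \frac{2 O \left(F + O^{\frac{3}{2}}\right)}{8} = \frac{O \left(F + O^{\frac{3}{2}}\right)}{4}$)
$\left(49697 + D{\left(-546,-217 \right)}\right) + \left(24 \cdot 115 + 183\right) = \left(49697 + \frac{1}{4} \left(-546\right) \left(-217 + \left(-546\right)^{\frac{3}{2}}\right)\right) + \left(24 \cdot 115 + 183\right) = \left(49697 + \frac{1}{4} \left(-546\right) \left(-217 - 546 i \sqrt{546}\right)\right) + \left(2760 + 183\right) = \left(49697 + \left(\frac{59241}{2} + 74529 i \sqrt{546}\right)\right) + 2943 = \left(\frac{158635}{2} + 74529 i \sqrt{546}\right) + 2943 = \frac{164521}{2} + 74529 i \sqrt{546}$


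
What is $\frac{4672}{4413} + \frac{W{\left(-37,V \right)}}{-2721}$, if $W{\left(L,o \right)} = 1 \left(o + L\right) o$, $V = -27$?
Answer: $\frac{1695616}{4002591} \approx 0.42363$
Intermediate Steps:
$W{\left(L,o \right)} = o \left(L + o\right)$ ($W{\left(L,o \right)} = 1 \left(L + o\right) o = 1 o \left(L + o\right) = o \left(L + o\right)$)
$\frac{4672}{4413} + \frac{W{\left(-37,V \right)}}{-2721} = \frac{4672}{4413} + \frac{\left(-27\right) \left(-37 - 27\right)}{-2721} = 4672 \cdot \frac{1}{4413} + \left(-27\right) \left(-64\right) \left(- \frac{1}{2721}\right) = \frac{4672}{4413} + 1728 \left(- \frac{1}{2721}\right) = \frac{4672}{4413} - \frac{576}{907} = \frac{1695616}{4002591}$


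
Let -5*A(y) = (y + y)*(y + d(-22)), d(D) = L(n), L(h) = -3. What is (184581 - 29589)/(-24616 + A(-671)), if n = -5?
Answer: -193740/256897 ≈ -0.75415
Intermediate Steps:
d(D) = -3
A(y) = -2*y*(-3 + y)/5 (A(y) = -(y + y)*(y - 3)/5 = -2*y*(-3 + y)/5)
(184581 - 29589)/(-24616 + A(-671)) = (184581 - 29589)/(-24616 + (⅖)*(-671)*(3 - 1*(-671))) = 154992/(-24616 + (⅖)*(-671)*(3 + 671)) = 154992/(-24616 + (⅖)*(-671)*674) = 154992/(-24616 - 904508/5) = 154992/(-1027588/5) = 154992*(-5/1027588) = -193740/256897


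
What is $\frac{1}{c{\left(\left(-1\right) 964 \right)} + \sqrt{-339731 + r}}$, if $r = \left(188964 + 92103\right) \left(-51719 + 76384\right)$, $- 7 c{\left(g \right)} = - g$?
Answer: $\frac{1687}{84918946020} + \frac{49 \sqrt{433261114}}{84918946020} \approx 1.2031 \cdot 10^{-5}$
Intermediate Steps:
$c{\left(g \right)} = \frac{g}{7}$ ($c{\left(g \right)} = - \frac{\left(-1\right) g}{7} = \frac{g}{7}$)
$r = 6932517555$ ($r = 281067 \cdot 24665 = 6932517555$)
$\frac{1}{c{\left(\left(-1\right) 964 \right)} + \sqrt{-339731 + r}} = \frac{1}{\frac{\left(-1\right) 964}{7} + \sqrt{-339731 + 6932517555}} = \frac{1}{\frac{1}{7} \left(-964\right) + \sqrt{6932177824}} = \frac{1}{- \frac{964}{7} + 4 \sqrt{433261114}}$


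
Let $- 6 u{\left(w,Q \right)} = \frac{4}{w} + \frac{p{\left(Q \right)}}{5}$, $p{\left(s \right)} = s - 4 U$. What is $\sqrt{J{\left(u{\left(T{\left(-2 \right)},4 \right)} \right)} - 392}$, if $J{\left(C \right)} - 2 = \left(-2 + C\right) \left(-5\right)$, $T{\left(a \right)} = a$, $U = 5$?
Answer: $\frac{i \sqrt{3459}}{3} \approx 19.604 i$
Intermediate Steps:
$p{\left(s \right)} = -20 + s$ ($p{\left(s \right)} = s - 20 = -20 + s$)
$u{\left(w,Q \right)} = \frac{2}{3} - \frac{2}{3 w} - \frac{Q}{30}$ ($u{\left(w,Q \right)} = - \frac{\frac{4}{w} + \frac{-20 + Q}{5}}{6} = - \frac{\frac{4}{w} + \left(-20 + Q\right) \frac{1}{5}}{6} = - \frac{\frac{4}{w} + \left(-4 + \frac{Q}{5}\right)}{6} = - \frac{-4 + \frac{4}{w} + \frac{Q}{5}}{6} = \frac{2}{3} - \frac{2}{3 w} - \frac{Q}{30}$)
$J{\left(C \right)} = 12 - 5 C$ ($J{\left(C \right)} = 2 + \left(-2 + C\right) \left(-5\right) = 2 - \left(-10 + 5 C\right) = 12 - 5 C$)
$\sqrt{J{\left(u{\left(T{\left(-2 \right)},4 \right)} \right)} - 392} = \sqrt{\left(12 - 5 \frac{-20 - - 2 \left(-20 + 4\right)}{30 \left(-2\right)}\right) - 392} = \sqrt{\left(12 - 5 \cdot \frac{1}{30} \left(- \frac{1}{2}\right) \left(-20 - \left(-2\right) \left(-16\right)\right)\right) - 392} = \sqrt{\left(12 - 5 \cdot \frac{1}{30} \left(- \frac{1}{2}\right) \left(-20 - 32\right)\right) - 392} = \sqrt{\left(12 - 5 \cdot \frac{1}{30} \left(- \frac{1}{2}\right) \left(-52\right)\right) - 392} = \sqrt{\left(12 - \frac{13}{3}\right) - 392} = \sqrt{\frac{23}{3} - 392} = \sqrt{- \frac{1153}{3}} = \frac{i \sqrt{3459}}{3}$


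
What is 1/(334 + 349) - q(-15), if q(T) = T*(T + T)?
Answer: -307349/683 ≈ -450.00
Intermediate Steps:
q(T) = 2*T² (q(T) = T*(2*T) = 2*T²)
1/(334 + 349) - q(-15) = 1/(334 + 349) - 2*(-15)² = 1/683 - 2*225 = 1/683 - 1*450 = 1/683 - 450 = -307349/683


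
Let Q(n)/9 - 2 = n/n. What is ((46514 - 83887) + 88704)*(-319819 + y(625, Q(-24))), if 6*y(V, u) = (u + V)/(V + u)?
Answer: -98499723203/6 ≈ -1.6417e+10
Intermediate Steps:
Q(n) = 27 (Q(n) = 18 + 9*(n/n) = 18 + 9*1 = 18 + 9 = 27)
y(V, u) = ⅙ (y(V, u) = ((u + V)/(V + u))/6 = ((V + u)/(V + u))/6 = (⅙)*1 = ⅙)
((46514 - 83887) + 88704)*(-319819 + y(625, Q(-24))) = ((46514 - 83887) + 88704)*(-319819 + ⅙) = (-37373 + 88704)*(-1918913/6) = 51331*(-1918913/6) = -98499723203/6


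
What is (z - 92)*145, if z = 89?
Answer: -435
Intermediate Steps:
(z - 92)*145 = (89 - 92)*145 = -3*145 = -435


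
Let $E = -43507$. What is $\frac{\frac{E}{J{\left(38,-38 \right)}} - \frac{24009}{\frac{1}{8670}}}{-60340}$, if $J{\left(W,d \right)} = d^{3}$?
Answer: $\frac{11422047378653}{3310976480} \approx 3449.8$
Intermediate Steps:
$\frac{\frac{E}{J{\left(38,-38 \right)}} - \frac{24009}{\frac{1}{8670}}}{-60340} = \frac{- \frac{43507}{\left(-38\right)^{3}} - \frac{24009}{\frac{1}{8670}}}{-60340} = \left(- \frac{43507}{-54872} - 24009 \frac{1}{\frac{1}{8670}}\right) \left(- \frac{1}{60340}\right) = \left(\left(-43507\right) \left(- \frac{1}{54872}\right) - 208158030\right) \left(- \frac{1}{60340}\right) = \left(\frac{43507}{54872} - 208158030\right) \left(- \frac{1}{60340}\right) = \left(- \frac{11422047378653}{54872}\right) \left(- \frac{1}{60340}\right) = \frac{11422047378653}{3310976480}$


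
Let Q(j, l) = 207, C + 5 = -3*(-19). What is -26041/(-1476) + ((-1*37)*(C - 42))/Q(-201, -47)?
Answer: 59807/3772 ≈ 15.856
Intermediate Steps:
C = 52 (C = -5 - 3*(-19) = -5 + 57 = 52)
-26041/(-1476) + ((-1*37)*(C - 42))/Q(-201, -47) = -26041/(-1476) + ((-1*37)*(52 - 42))/207 = -26041*(-1/1476) - 37*10*(1/207) = 26041/1476 - 370*1/207 = 26041/1476 - 370/207 = 59807/3772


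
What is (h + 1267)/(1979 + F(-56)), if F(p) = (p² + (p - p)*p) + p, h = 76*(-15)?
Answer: 127/5059 ≈ 0.025104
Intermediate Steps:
h = -1140
F(p) = p + p² (F(p) = (p² + 0*p) + p = (p² + 0) + p = p² + p = p + p²)
(h + 1267)/(1979 + F(-56)) = (-1140 + 1267)/(1979 - 56*(1 - 56)) = 127/(1979 - 56*(-55)) = 127/(1979 + 3080) = 127/5059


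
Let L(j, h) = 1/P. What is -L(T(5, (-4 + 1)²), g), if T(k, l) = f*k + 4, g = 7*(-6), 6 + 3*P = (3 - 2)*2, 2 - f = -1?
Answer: ¾ ≈ 0.75000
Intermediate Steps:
f = 3 (f = 2 - 1*(-1) = 2 + 1 = 3)
P = -4/3 (P = -2 + ((3 - 2)*2)/3 = -2 + (1*2)/3 = -2 + (⅓)*2 = -2 + ⅔ = -4/3 ≈ -1.3333)
g = -42
T(k, l) = 4 + 3*k (T(k, l) = 3*k + 4 = 4 + 3*k)
L(j, h) = -¾ (L(j, h) = 1/(-4/3) = -¾)
-L(T(5, (-4 + 1)²), g) = -1*(-¾) = ¾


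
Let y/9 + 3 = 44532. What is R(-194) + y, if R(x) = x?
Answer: 400567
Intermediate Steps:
y = 400761 (y = -27 + 9*44532 = -27 + 400788 = 400761)
R(-194) + y = -194 + 400761 = 400567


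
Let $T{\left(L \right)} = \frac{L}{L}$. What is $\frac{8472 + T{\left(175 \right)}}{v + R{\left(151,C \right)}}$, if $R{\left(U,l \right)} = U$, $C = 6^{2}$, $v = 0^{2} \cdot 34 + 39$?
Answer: $\frac{8473}{190} \approx 44.595$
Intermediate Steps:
$T{\left(L \right)} = 1$
$v = 39$ ($v = 0 \cdot 34 + 39 = 0 + 39 = 39$)
$C = 36$
$\frac{8472 + T{\left(175 \right)}}{v + R{\left(151,C \right)}} = \frac{8472 + 1}{39 + 151} = \frac{8473}{190}$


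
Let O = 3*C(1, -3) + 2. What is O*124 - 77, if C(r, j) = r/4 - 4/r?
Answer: -1224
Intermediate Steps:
C(r, j) = -4/r + r/4 (C(r, j) = r*(¼) - 4/r = r/4 - 4/r = -4/r + r/4)
O = -37/4 (O = 3*(-4/1 + (¼)*1) + 2 = 3*(-4*1 + ¼) + 2 = 3*(-4 + ¼) + 2 = 3*(-15/4) + 2 = -45/4 + 2 = -37/4 ≈ -9.2500)
O*124 - 77 = -37/4*124 - 77 = -1147 - 77 = -1224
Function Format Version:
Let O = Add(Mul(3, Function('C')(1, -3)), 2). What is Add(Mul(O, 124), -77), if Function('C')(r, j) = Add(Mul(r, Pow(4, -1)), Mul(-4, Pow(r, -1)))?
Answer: -1224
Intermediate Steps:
Function('C')(r, j) = Add(Mul(-4, Pow(r, -1)), Mul(Rational(1, 4), r)) (Function('C')(r, j) = Add(Mul(r, Rational(1, 4)), Mul(-4, Pow(r, -1))) = Add(Mul(Rational(1, 4), r), Mul(-4, Pow(r, -1))) = Add(Mul(-4, Pow(r, -1)), Mul(Rational(1, 4), r)))
O = Rational(-37, 4) (O = Add(Mul(3, Add(Mul(-4, Pow(1, -1)), Mul(Rational(1, 4), 1))), 2) = Add(Mul(3, Add(Mul(-4, 1), Rational(1, 4))), 2) = Add(Mul(3, Add(-4, Rational(1, 4))), 2) = Add(Mul(3, Rational(-15, 4)), 2) = Add(Rational(-45, 4), 2) = Rational(-37, 4) ≈ -9.2500)
Add(Mul(O, 124), -77) = Add(Mul(Rational(-37, 4), 124), -77) = Add(-1147, -77) = -1224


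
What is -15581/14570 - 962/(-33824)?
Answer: -128248851/123203920 ≈ -1.0409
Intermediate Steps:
-15581/14570 - 962/(-33824) = -15581*1/14570 - 962*(-1/33824) = -15581/14570 + 481/16912 = -128248851/123203920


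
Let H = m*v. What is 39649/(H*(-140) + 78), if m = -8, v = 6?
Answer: 39649/6798 ≈ 5.8325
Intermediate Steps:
H = -48 (H = -8*6 = -48)
39649/(H*(-140) + 78) = 39649/(-48*(-140) + 78) = 39649/(6720 + 78) = 39649/6798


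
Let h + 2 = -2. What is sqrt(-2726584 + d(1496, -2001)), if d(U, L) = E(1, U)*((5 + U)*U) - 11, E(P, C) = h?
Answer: I*sqrt(11708579) ≈ 3421.8*I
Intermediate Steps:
h = -4 (h = -2 - 2 = -4)
E(P, C) = -4
d(U, L) = -11 - 4*U*(5 + U) (d(U, L) = -4*(5 + U)*U - 11 = -4*U*(5 + U) - 11 = -11 - 4*U*(5 + U))
sqrt(-2726584 + d(1496, -2001)) = sqrt(-2726584 + (-11 - 20*1496 - 4*1496**2)) = sqrt(-2726584 + (-11 - 29920 - 4*2238016)) = sqrt(-2726584 + (-11 - 29920 - 8952064)) = sqrt(-2726584 - 8981995) = sqrt(-11708579) = I*sqrt(11708579)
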